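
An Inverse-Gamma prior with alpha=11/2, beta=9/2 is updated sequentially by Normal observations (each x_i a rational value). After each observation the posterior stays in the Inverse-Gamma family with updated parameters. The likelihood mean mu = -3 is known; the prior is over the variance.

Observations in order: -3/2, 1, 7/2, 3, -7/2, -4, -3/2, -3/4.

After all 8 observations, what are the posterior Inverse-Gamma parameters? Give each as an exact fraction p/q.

obs 1: x=-3/2 → posterior Inverse-Gamma(6, 45/8)
obs 2: x=1 → posterior Inverse-Gamma(13/2, 109/8)
obs 3: x=7/2 → posterior Inverse-Gamma(7, 139/4)
obs 4: x=3 → posterior Inverse-Gamma(15/2, 211/4)
obs 5: x=-7/2 → posterior Inverse-Gamma(8, 423/8)
obs 6: x=-4 → posterior Inverse-Gamma(17/2, 427/8)
obs 7: x=-3/2 → posterior Inverse-Gamma(9, 109/2)
obs 8: x=-3/4 → posterior Inverse-Gamma(19/2, 1825/32)

alpha=19/2, beta=1825/32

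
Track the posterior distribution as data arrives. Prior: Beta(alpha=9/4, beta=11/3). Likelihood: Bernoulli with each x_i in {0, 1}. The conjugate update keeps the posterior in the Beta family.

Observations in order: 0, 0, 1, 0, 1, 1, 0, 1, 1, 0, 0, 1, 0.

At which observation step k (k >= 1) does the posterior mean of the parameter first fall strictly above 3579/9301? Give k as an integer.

obs 1: x=0 → posterior Beta(9/4, 14/3)
obs 2: x=0 → posterior Beta(9/4, 17/3)
obs 3: x=1 → posterior Beta(13/4, 17/3)
obs 4: x=0 → posterior Beta(13/4, 20/3)
obs 5: x=1 → posterior Beta(17/4, 20/3)
obs 6: x=1 → posterior Beta(21/4, 20/3)
obs 7: x=0 → posterior Beta(21/4, 23/3)
obs 8: x=1 → posterior Beta(25/4, 23/3)
obs 9: x=1 → posterior Beta(29/4, 23/3)
obs 10: x=0 → posterior Beta(29/4, 26/3)
obs 11: x=0 → posterior Beta(29/4, 29/3)
obs 12: x=1 → posterior Beta(33/4, 29/3)
obs 13: x=0 → posterior Beta(33/4, 32/3)

k = 5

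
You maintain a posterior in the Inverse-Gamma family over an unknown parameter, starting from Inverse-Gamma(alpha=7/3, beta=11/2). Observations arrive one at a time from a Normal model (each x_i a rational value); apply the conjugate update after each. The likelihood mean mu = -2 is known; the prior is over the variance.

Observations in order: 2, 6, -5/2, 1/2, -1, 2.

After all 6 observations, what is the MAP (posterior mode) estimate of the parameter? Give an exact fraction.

687/76

obs 1: x=2 → posterior Inverse-Gamma(17/6, 27/2)
obs 2: x=6 → posterior Inverse-Gamma(10/3, 91/2)
obs 3: x=-5/2 → posterior Inverse-Gamma(23/6, 365/8)
obs 4: x=1/2 → posterior Inverse-Gamma(13/3, 195/4)
obs 5: x=-1 → posterior Inverse-Gamma(29/6, 197/4)
obs 6: x=2 → posterior Inverse-Gamma(16/3, 229/4)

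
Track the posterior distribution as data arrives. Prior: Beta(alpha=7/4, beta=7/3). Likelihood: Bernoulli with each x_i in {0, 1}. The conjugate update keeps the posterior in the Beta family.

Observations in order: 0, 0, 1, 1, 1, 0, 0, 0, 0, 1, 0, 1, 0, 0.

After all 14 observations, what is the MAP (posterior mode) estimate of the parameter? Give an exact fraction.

obs 1: x=0 → posterior Beta(7/4, 10/3)
obs 2: x=0 → posterior Beta(7/4, 13/3)
obs 3: x=1 → posterior Beta(11/4, 13/3)
obs 4: x=1 → posterior Beta(15/4, 13/3)
obs 5: x=1 → posterior Beta(19/4, 13/3)
obs 6: x=0 → posterior Beta(19/4, 16/3)
obs 7: x=0 → posterior Beta(19/4, 19/3)
obs 8: x=0 → posterior Beta(19/4, 22/3)
obs 9: x=0 → posterior Beta(19/4, 25/3)
obs 10: x=1 → posterior Beta(23/4, 25/3)
obs 11: x=0 → posterior Beta(23/4, 28/3)
obs 12: x=1 → posterior Beta(27/4, 28/3)
obs 13: x=0 → posterior Beta(27/4, 31/3)
obs 14: x=0 → posterior Beta(27/4, 34/3)

69/193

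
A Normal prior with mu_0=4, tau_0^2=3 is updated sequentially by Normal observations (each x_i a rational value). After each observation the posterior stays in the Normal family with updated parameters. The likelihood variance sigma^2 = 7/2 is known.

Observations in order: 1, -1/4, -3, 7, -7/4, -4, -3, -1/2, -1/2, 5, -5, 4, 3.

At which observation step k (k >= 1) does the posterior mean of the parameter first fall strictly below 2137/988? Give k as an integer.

k = 2

obs 1: x=1 → posterior Normal(34/13, 21/13)
obs 2: x=-1/4 → posterior Normal(65/38, 21/19)
obs 3: x=-3 → posterior Normal(29/50, 21/25)
obs 4: x=7 → posterior Normal(113/62, 21/31)
obs 5: x=-7/4 → posterior Normal(46/37, 21/37)
obs 6: x=-4 → posterior Normal(22/43, 21/43)
obs 7: x=-3 → posterior Normal(4/49, 3/7)
obs 8: x=-1/2 → posterior Normal(1/55, 21/55)
obs 9: x=-1/2 → posterior Normal(-2/61, 21/61)
obs 10: x=5 → posterior Normal(28/67, 21/67)
obs 11: x=-5 → posterior Normal(-2/73, 21/73)
obs 12: x=4 → posterior Normal(22/79, 21/79)
obs 13: x=3 → posterior Normal(8/17, 21/85)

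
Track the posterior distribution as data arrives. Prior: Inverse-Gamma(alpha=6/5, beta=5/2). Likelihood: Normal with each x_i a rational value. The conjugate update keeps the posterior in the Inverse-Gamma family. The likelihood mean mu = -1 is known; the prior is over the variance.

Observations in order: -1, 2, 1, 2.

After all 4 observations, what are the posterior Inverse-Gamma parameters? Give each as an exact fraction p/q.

alpha=16/5, beta=27/2

obs 1: x=-1 → posterior Inverse-Gamma(17/10, 5/2)
obs 2: x=2 → posterior Inverse-Gamma(11/5, 7)
obs 3: x=1 → posterior Inverse-Gamma(27/10, 9)
obs 4: x=2 → posterior Inverse-Gamma(16/5, 27/2)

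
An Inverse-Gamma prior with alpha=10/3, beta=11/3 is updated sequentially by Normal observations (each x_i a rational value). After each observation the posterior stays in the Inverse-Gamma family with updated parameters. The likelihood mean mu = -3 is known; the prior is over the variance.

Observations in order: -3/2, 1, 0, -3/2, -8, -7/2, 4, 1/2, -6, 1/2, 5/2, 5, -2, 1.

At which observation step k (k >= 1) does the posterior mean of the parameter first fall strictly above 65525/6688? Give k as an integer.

obs 1: x=-3/2 → posterior Inverse-Gamma(23/6, 115/24)
obs 2: x=1 → posterior Inverse-Gamma(13/3, 307/24)
obs 3: x=0 → posterior Inverse-Gamma(29/6, 415/24)
obs 4: x=-3/2 → posterior Inverse-Gamma(16/3, 221/12)
obs 5: x=-8 → posterior Inverse-Gamma(35/6, 371/12)
obs 6: x=-7/2 → posterior Inverse-Gamma(19/3, 745/24)
obs 7: x=4 → posterior Inverse-Gamma(41/6, 1333/24)
obs 8: x=1/2 → posterior Inverse-Gamma(22/3, 185/3)
obs 9: x=-6 → posterior Inverse-Gamma(47/6, 397/6)
obs 10: x=1/2 → posterior Inverse-Gamma(25/3, 1735/24)
obs 11: x=5/2 → posterior Inverse-Gamma(53/6, 1049/12)
obs 12: x=5 → posterior Inverse-Gamma(28/3, 1433/12)
obs 13: x=-2 → posterior Inverse-Gamma(59/6, 1439/12)
obs 14: x=1 → posterior Inverse-Gamma(31/3, 1535/12)

k = 10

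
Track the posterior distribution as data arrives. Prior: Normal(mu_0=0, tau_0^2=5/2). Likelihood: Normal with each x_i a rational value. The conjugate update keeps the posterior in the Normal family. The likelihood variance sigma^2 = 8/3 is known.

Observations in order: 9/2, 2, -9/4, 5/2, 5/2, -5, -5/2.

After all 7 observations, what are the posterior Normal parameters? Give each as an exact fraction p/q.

obs 1: x=9/2 → posterior Normal(135/62, 40/31)
obs 2: x=2 → posterior Normal(195/92, 20/23)
obs 3: x=-9/4 → posterior Normal(255/244, 40/61)
obs 4: x=5/2 → posterior Normal(405/304, 10/19)
obs 5: x=5/2 → posterior Normal(555/364, 40/91)
obs 6: x=-5 → posterior Normal(255/424, 20/53)
obs 7: x=-5/2 → posterior Normal(105/484, 40/121)

mu_0=105/484, tau_0^2=40/121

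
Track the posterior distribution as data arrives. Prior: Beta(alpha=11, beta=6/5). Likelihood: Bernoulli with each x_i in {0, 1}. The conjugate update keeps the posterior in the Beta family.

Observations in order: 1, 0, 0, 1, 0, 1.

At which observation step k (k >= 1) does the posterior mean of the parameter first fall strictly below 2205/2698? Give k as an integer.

obs 1: x=1 → posterior Beta(12, 6/5)
obs 2: x=0 → posterior Beta(12, 11/5)
obs 3: x=0 → posterior Beta(12, 16/5)
obs 4: x=1 → posterior Beta(13, 16/5)
obs 5: x=0 → posterior Beta(13, 21/5)
obs 6: x=1 → posterior Beta(14, 21/5)

k = 3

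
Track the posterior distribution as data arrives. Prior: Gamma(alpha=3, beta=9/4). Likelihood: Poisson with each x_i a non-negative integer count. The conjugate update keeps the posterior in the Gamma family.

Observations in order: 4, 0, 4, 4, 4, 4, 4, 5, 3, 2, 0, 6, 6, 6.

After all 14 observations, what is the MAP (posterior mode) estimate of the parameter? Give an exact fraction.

216/65

obs 1: x=4 → posterior Gamma(7, 13/4)
obs 2: x=0 → posterior Gamma(7, 17/4)
obs 3: x=4 → posterior Gamma(11, 21/4)
obs 4: x=4 → posterior Gamma(15, 25/4)
obs 5: x=4 → posterior Gamma(19, 29/4)
obs 6: x=4 → posterior Gamma(23, 33/4)
obs 7: x=4 → posterior Gamma(27, 37/4)
obs 8: x=5 → posterior Gamma(32, 41/4)
obs 9: x=3 → posterior Gamma(35, 45/4)
obs 10: x=2 → posterior Gamma(37, 49/4)
obs 11: x=0 → posterior Gamma(37, 53/4)
obs 12: x=6 → posterior Gamma(43, 57/4)
obs 13: x=6 → posterior Gamma(49, 61/4)
obs 14: x=6 → posterior Gamma(55, 65/4)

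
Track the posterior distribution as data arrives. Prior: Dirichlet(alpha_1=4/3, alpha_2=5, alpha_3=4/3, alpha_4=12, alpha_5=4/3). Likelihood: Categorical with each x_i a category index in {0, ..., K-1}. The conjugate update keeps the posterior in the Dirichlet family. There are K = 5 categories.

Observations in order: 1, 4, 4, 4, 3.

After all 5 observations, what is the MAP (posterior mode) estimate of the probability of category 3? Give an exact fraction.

4/7

obs 1: x=1 → posterior Dirichlet(4/3, 6, 4/3, 12, 4/3)
obs 2: x=4 → posterior Dirichlet(4/3, 6, 4/3, 12, 7/3)
obs 3: x=4 → posterior Dirichlet(4/3, 6, 4/3, 12, 10/3)
obs 4: x=4 → posterior Dirichlet(4/3, 6, 4/3, 12, 13/3)
obs 5: x=3 → posterior Dirichlet(4/3, 6, 4/3, 13, 13/3)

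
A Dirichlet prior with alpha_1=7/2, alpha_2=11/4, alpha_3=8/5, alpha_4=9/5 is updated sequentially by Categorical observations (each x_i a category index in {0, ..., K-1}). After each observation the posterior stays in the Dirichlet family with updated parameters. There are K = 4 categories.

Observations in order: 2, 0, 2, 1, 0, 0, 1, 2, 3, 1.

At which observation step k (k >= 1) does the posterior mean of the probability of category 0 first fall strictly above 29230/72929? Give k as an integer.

k = 6

obs 1: x=2 → posterior Dirichlet(7/2, 11/4, 13/5, 9/5)
obs 2: x=0 → posterior Dirichlet(9/2, 11/4, 13/5, 9/5)
obs 3: x=2 → posterior Dirichlet(9/2, 11/4, 18/5, 9/5)
obs 4: x=1 → posterior Dirichlet(9/2, 15/4, 18/5, 9/5)
obs 5: x=0 → posterior Dirichlet(11/2, 15/4, 18/5, 9/5)
obs 6: x=0 → posterior Dirichlet(13/2, 15/4, 18/5, 9/5)
obs 7: x=1 → posterior Dirichlet(13/2, 19/4, 18/5, 9/5)
obs 8: x=2 → posterior Dirichlet(13/2, 19/4, 23/5, 9/5)
obs 9: x=3 → posterior Dirichlet(13/2, 19/4, 23/5, 14/5)
obs 10: x=1 → posterior Dirichlet(13/2, 23/4, 23/5, 14/5)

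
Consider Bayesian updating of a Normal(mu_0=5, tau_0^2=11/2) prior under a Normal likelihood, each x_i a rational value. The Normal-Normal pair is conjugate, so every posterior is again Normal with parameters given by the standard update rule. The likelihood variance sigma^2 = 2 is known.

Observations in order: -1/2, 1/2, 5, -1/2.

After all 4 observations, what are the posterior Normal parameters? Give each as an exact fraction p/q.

obs 1: x=-1/2 → posterior Normal(29/30, 22/15)
obs 2: x=1/2 → posterior Normal(10/13, 11/13)
obs 3: x=5 → posterior Normal(75/37, 22/37)
obs 4: x=-1/2 → posterior Normal(139/96, 11/24)

mu_0=139/96, tau_0^2=11/24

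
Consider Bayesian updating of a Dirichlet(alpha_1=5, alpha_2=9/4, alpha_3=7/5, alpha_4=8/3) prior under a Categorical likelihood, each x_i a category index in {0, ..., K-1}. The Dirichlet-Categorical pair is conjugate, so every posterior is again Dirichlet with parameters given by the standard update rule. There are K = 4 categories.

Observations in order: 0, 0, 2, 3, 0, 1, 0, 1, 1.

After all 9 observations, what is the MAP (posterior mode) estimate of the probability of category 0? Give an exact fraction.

obs 1: x=0 → posterior Dirichlet(6, 9/4, 7/5, 8/3)
obs 2: x=0 → posterior Dirichlet(7, 9/4, 7/5, 8/3)
obs 3: x=2 → posterior Dirichlet(7, 9/4, 12/5, 8/3)
obs 4: x=3 → posterior Dirichlet(7, 9/4, 12/5, 11/3)
obs 5: x=0 → posterior Dirichlet(8, 9/4, 12/5, 11/3)
obs 6: x=1 → posterior Dirichlet(8, 13/4, 12/5, 11/3)
obs 7: x=0 → posterior Dirichlet(9, 13/4, 12/5, 11/3)
obs 8: x=1 → posterior Dirichlet(9, 17/4, 12/5, 11/3)
obs 9: x=1 → posterior Dirichlet(9, 21/4, 12/5, 11/3)

480/979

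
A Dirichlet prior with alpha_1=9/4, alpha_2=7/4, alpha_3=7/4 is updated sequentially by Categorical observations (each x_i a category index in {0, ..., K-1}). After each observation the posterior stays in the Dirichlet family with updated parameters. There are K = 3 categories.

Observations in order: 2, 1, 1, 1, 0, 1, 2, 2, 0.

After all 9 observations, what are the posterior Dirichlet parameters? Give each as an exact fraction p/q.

alpha_1=17/4, alpha_2=23/4, alpha_3=19/4

obs 1: x=2 → posterior Dirichlet(9/4, 7/4, 11/4)
obs 2: x=1 → posterior Dirichlet(9/4, 11/4, 11/4)
obs 3: x=1 → posterior Dirichlet(9/4, 15/4, 11/4)
obs 4: x=1 → posterior Dirichlet(9/4, 19/4, 11/4)
obs 5: x=0 → posterior Dirichlet(13/4, 19/4, 11/4)
obs 6: x=1 → posterior Dirichlet(13/4, 23/4, 11/4)
obs 7: x=2 → posterior Dirichlet(13/4, 23/4, 15/4)
obs 8: x=2 → posterior Dirichlet(13/4, 23/4, 19/4)
obs 9: x=0 → posterior Dirichlet(17/4, 23/4, 19/4)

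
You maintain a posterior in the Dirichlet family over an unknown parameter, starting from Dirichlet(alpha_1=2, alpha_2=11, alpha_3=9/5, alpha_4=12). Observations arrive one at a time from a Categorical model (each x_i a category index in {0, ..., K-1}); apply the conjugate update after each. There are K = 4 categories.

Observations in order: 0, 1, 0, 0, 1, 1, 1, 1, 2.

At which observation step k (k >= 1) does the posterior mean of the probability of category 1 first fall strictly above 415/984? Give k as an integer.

k = 6

obs 1: x=0 → posterior Dirichlet(3, 11, 9/5, 12)
obs 2: x=1 → posterior Dirichlet(3, 12, 9/5, 12)
obs 3: x=0 → posterior Dirichlet(4, 12, 9/5, 12)
obs 4: x=0 → posterior Dirichlet(5, 12, 9/5, 12)
obs 5: x=1 → posterior Dirichlet(5, 13, 9/5, 12)
obs 6: x=1 → posterior Dirichlet(5, 14, 9/5, 12)
obs 7: x=1 → posterior Dirichlet(5, 15, 9/5, 12)
obs 8: x=1 → posterior Dirichlet(5, 16, 9/5, 12)
obs 9: x=2 → posterior Dirichlet(5, 16, 14/5, 12)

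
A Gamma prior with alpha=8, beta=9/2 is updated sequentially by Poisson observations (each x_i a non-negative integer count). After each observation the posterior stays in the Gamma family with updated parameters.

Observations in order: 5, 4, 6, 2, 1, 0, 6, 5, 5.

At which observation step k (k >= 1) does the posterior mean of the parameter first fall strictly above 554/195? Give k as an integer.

k = 3

obs 1: x=5 → posterior Gamma(13, 11/2)
obs 2: x=4 → posterior Gamma(17, 13/2)
obs 3: x=6 → posterior Gamma(23, 15/2)
obs 4: x=2 → posterior Gamma(25, 17/2)
obs 5: x=1 → posterior Gamma(26, 19/2)
obs 6: x=0 → posterior Gamma(26, 21/2)
obs 7: x=6 → posterior Gamma(32, 23/2)
obs 8: x=5 → posterior Gamma(37, 25/2)
obs 9: x=5 → posterior Gamma(42, 27/2)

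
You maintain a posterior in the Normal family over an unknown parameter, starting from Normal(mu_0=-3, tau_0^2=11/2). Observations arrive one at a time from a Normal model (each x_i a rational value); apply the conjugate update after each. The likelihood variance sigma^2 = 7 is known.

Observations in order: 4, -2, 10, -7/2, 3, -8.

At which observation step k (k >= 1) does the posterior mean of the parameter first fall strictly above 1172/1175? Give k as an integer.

obs 1: x=4 → posterior Normal(2/25, 77/25)
obs 2: x=-2 → posterior Normal(-5/9, 77/36)
obs 3: x=10 → posterior Normal(90/47, 77/47)
obs 4: x=-7/2 → posterior Normal(103/116, 77/58)
obs 5: x=3 → posterior Normal(169/138, 77/69)
obs 6: x=-8 → posterior Normal(-7/160, 77/80)

k = 3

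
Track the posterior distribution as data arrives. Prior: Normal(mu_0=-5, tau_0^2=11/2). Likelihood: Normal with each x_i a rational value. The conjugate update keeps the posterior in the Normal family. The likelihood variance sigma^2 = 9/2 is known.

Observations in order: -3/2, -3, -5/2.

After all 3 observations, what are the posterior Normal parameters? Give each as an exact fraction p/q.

obs 1: x=-3/2 → posterior Normal(-123/40, 99/40)
obs 2: x=-3 → posterior Normal(-189/62, 99/62)
obs 3: x=-5/2 → posterior Normal(-61/21, 33/28)

mu_0=-61/21, tau_0^2=33/28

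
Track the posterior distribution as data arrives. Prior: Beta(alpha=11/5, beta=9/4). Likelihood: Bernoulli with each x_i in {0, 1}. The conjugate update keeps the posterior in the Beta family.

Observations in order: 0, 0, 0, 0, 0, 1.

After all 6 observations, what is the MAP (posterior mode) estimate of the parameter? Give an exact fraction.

obs 1: x=0 → posterior Beta(11/5, 13/4)
obs 2: x=0 → posterior Beta(11/5, 17/4)
obs 3: x=0 → posterior Beta(11/5, 21/4)
obs 4: x=0 → posterior Beta(11/5, 25/4)
obs 5: x=0 → posterior Beta(11/5, 29/4)
obs 6: x=1 → posterior Beta(16/5, 29/4)

44/169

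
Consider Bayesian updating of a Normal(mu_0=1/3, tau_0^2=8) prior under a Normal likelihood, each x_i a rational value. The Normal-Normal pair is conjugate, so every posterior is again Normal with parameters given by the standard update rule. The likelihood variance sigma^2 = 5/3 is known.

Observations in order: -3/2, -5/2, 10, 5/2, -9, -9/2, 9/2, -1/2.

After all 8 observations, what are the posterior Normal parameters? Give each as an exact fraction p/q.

mu_0=-67/591, tau_0^2=40/197

obs 1: x=-3/2 → posterior Normal(-103/87, 40/29)
obs 2: x=-5/2 → posterior Normal(-283/159, 40/53)
obs 3: x=10 → posterior Normal(437/231, 40/77)
obs 4: x=5/2 → posterior Normal(617/303, 40/101)
obs 5: x=-9 → posterior Normal(-31/375, 8/25)
obs 6: x=-9/2 → posterior Normal(-355/447, 40/149)
obs 7: x=9/2 → posterior Normal(-31/519, 40/173)
obs 8: x=-1/2 → posterior Normal(-67/591, 40/197)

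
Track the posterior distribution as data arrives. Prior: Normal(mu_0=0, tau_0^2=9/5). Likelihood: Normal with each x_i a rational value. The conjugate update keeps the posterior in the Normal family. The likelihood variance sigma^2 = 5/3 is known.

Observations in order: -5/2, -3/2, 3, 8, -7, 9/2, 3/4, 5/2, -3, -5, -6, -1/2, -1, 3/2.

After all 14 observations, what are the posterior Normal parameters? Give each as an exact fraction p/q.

mu_0=-675/1612, tau_0^2=45/403

obs 1: x=-5/2 → posterior Normal(-135/104, 45/52)
obs 2: x=-3/2 → posterior Normal(-108/79, 45/79)
obs 3: x=3 → posterior Normal(-27/106, 45/106)
obs 4: x=8 → posterior Normal(27/19, 45/133)
obs 5: x=-7 → posterior Normal(0, 9/32)
obs 6: x=9/2 → posterior Normal(243/374, 45/187)
obs 7: x=3/4 → posterior Normal(567/856, 45/214)
obs 8: x=5/2 → posterior Normal(837/964, 45/241)
obs 9: x=-3 → posterior Normal(513/1072, 45/268)
obs 10: x=-5 → posterior Normal(-27/1180, 9/59)
obs 11: x=-6 → posterior Normal(-675/1288, 45/322)
obs 12: x=-1/2 → posterior Normal(-729/1396, 45/349)
obs 13: x=-1 → posterior Normal(-837/1504, 45/376)
obs 14: x=3/2 → posterior Normal(-675/1612, 45/403)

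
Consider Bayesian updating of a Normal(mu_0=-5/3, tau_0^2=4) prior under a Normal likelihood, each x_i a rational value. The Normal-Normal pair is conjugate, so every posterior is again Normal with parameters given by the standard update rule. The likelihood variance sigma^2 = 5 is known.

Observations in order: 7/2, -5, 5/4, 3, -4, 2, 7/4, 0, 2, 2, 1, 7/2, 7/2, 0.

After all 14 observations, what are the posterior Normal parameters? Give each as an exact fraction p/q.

mu_0=149/183, tau_0^2=20/61

obs 1: x=7/2 → posterior Normal(17/27, 20/9)
obs 2: x=-5 → posterior Normal(-43/39, 20/13)
obs 3: x=5/4 → posterior Normal(-28/51, 20/17)
obs 4: x=3 → posterior Normal(8/63, 20/21)
obs 5: x=-4 → posterior Normal(-8/15, 4/5)
obs 6: x=2 → posterior Normal(-16/87, 20/29)
obs 7: x=7/4 → posterior Normal(5/99, 20/33)
obs 8: x=0 → posterior Normal(5/111, 20/37)
obs 9: x=2 → posterior Normal(29/123, 20/41)
obs 10: x=2 → posterior Normal(53/135, 4/9)
obs 11: x=1 → posterior Normal(65/147, 20/49)
obs 12: x=7/2 → posterior Normal(107/159, 20/53)
obs 13: x=7/2 → posterior Normal(149/171, 20/57)
obs 14: x=0 → posterior Normal(149/183, 20/61)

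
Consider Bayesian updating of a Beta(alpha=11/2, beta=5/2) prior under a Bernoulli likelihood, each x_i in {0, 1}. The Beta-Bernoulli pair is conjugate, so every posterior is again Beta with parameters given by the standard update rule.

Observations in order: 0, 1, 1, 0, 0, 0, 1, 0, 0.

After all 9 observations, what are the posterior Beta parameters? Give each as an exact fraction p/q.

obs 1: x=0 → posterior Beta(11/2, 7/2)
obs 2: x=1 → posterior Beta(13/2, 7/2)
obs 3: x=1 → posterior Beta(15/2, 7/2)
obs 4: x=0 → posterior Beta(15/2, 9/2)
obs 5: x=0 → posterior Beta(15/2, 11/2)
obs 6: x=0 → posterior Beta(15/2, 13/2)
obs 7: x=1 → posterior Beta(17/2, 13/2)
obs 8: x=0 → posterior Beta(17/2, 15/2)
obs 9: x=0 → posterior Beta(17/2, 17/2)

alpha=17/2, beta=17/2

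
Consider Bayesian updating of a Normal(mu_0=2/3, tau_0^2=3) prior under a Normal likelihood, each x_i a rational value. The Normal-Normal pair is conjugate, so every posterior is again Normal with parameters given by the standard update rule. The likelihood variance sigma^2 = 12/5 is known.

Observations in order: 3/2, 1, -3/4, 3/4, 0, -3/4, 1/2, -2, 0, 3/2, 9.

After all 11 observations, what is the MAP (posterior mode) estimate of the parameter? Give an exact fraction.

677/708

obs 1: x=3/2 → posterior Normal(61/54, 4/3)
obs 2: x=1 → posterior Normal(13/12, 6/7)
obs 3: x=-3/4 → posterior Normal(137/228, 12/19)
obs 4: x=3/4 → posterior Normal(91/144, 1/2)
obs 5: x=0 → posterior Normal(91/174, 12/29)
obs 6: x=-3/4 → posterior Normal(137/408, 6/17)
obs 7: x=1/2 → posterior Normal(167/468, 4/13)
obs 8: x=-2 → posterior Normal(47/528, 3/11)
obs 9: x=0 → posterior Normal(47/588, 12/49)
obs 10: x=3/2 → posterior Normal(137/648, 2/9)
obs 11: x=9 → posterior Normal(677/708, 12/59)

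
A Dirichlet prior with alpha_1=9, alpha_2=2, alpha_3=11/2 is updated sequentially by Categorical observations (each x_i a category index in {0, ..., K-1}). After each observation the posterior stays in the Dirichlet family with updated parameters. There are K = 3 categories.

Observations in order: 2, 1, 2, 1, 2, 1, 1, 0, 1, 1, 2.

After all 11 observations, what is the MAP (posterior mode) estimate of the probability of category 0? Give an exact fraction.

18/49

obs 1: x=2 → posterior Dirichlet(9, 2, 13/2)
obs 2: x=1 → posterior Dirichlet(9, 3, 13/2)
obs 3: x=2 → posterior Dirichlet(9, 3, 15/2)
obs 4: x=1 → posterior Dirichlet(9, 4, 15/2)
obs 5: x=2 → posterior Dirichlet(9, 4, 17/2)
obs 6: x=1 → posterior Dirichlet(9, 5, 17/2)
obs 7: x=1 → posterior Dirichlet(9, 6, 17/2)
obs 8: x=0 → posterior Dirichlet(10, 6, 17/2)
obs 9: x=1 → posterior Dirichlet(10, 7, 17/2)
obs 10: x=1 → posterior Dirichlet(10, 8, 17/2)
obs 11: x=2 → posterior Dirichlet(10, 8, 19/2)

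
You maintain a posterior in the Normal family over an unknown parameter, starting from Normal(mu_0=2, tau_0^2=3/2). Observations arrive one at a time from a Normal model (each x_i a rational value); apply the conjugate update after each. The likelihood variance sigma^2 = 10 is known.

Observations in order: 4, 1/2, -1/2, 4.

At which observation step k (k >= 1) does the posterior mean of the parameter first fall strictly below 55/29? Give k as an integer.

obs 1: x=4 → posterior Normal(52/23, 30/23)
obs 2: x=1/2 → posterior Normal(107/52, 15/13)
obs 3: x=-1/2 → posterior Normal(52/29, 30/29)
obs 4: x=4 → posterior Normal(2, 15/16)

k = 3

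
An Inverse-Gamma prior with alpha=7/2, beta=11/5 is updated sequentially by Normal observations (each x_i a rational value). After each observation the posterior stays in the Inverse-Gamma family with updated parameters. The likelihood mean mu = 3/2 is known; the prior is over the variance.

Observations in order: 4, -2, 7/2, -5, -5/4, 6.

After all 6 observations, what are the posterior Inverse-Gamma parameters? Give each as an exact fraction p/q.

obs 1: x=4 → posterior Inverse-Gamma(4, 213/40)
obs 2: x=-2 → posterior Inverse-Gamma(9/2, 229/20)
obs 3: x=7/2 → posterior Inverse-Gamma(5, 269/20)
obs 4: x=-5 → posterior Inverse-Gamma(11/2, 1383/40)
obs 5: x=-5/4 → posterior Inverse-Gamma(6, 6137/160)
obs 6: x=6 → posterior Inverse-Gamma(13/2, 7757/160)

alpha=13/2, beta=7757/160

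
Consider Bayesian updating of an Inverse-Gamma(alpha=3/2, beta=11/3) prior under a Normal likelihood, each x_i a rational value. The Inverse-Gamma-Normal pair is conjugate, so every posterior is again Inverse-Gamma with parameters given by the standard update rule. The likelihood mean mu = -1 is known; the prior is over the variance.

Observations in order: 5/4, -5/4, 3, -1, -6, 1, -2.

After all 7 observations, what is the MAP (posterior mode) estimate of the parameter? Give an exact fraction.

obs 1: x=5/4 → posterior Inverse-Gamma(2, 595/96)
obs 2: x=-5/4 → posterior Inverse-Gamma(5/2, 299/48)
obs 3: x=3 → posterior Inverse-Gamma(3, 683/48)
obs 4: x=-1 → posterior Inverse-Gamma(7/2, 683/48)
obs 5: x=-6 → posterior Inverse-Gamma(4, 1283/48)
obs 6: x=1 → posterior Inverse-Gamma(9/2, 1379/48)
obs 7: x=-2 → posterior Inverse-Gamma(5, 1403/48)

1403/288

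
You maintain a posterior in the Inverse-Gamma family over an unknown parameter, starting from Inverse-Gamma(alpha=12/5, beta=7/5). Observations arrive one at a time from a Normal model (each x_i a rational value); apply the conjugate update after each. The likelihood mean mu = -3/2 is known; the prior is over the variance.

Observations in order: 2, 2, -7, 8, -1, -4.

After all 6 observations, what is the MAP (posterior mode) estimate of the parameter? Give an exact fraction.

obs 1: x=2 → posterior Inverse-Gamma(29/10, 301/40)
obs 2: x=2 → posterior Inverse-Gamma(17/5, 273/20)
obs 3: x=-7 → posterior Inverse-Gamma(39/10, 1151/40)
obs 4: x=8 → posterior Inverse-Gamma(22/5, 739/10)
obs 5: x=-1 → posterior Inverse-Gamma(49/10, 2961/40)
obs 6: x=-4 → posterior Inverse-Gamma(27/5, 1543/20)

1543/128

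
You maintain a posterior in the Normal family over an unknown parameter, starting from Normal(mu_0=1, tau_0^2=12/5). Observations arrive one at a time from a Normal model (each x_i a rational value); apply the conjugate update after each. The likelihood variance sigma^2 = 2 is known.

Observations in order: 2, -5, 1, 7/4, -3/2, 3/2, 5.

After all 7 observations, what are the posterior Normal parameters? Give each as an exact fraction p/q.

mu_0=67/94, tau_0^2=12/47

obs 1: x=2 → posterior Normal(17/11, 12/11)
obs 2: x=-5 → posterior Normal(-13/17, 12/17)
obs 3: x=1 → posterior Normal(-7/23, 12/23)
obs 4: x=7/4 → posterior Normal(7/58, 12/29)
obs 5: x=-3/2 → posterior Normal(-11/70, 12/35)
obs 6: x=3/2 → posterior Normal(7/82, 12/41)
obs 7: x=5 → posterior Normal(67/94, 12/47)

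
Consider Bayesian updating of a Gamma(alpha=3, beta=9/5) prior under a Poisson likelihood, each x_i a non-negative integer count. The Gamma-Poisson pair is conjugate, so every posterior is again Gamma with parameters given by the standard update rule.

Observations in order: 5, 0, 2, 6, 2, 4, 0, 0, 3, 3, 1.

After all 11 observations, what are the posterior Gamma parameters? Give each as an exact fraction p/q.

alpha=29, beta=64/5

obs 1: x=5 → posterior Gamma(8, 14/5)
obs 2: x=0 → posterior Gamma(8, 19/5)
obs 3: x=2 → posterior Gamma(10, 24/5)
obs 4: x=6 → posterior Gamma(16, 29/5)
obs 5: x=2 → posterior Gamma(18, 34/5)
obs 6: x=4 → posterior Gamma(22, 39/5)
obs 7: x=0 → posterior Gamma(22, 44/5)
obs 8: x=0 → posterior Gamma(22, 49/5)
obs 9: x=3 → posterior Gamma(25, 54/5)
obs 10: x=3 → posterior Gamma(28, 59/5)
obs 11: x=1 → posterior Gamma(29, 64/5)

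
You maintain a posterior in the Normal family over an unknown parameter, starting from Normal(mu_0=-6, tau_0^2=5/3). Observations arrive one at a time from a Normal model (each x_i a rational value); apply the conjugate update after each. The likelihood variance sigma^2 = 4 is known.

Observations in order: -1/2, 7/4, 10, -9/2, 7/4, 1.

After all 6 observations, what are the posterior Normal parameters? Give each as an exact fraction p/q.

mu_0=-7/12, tau_0^2=10/21

obs 1: x=-1/2 → posterior Normal(-149/34, 20/17)
obs 2: x=7/4 → posterior Normal(-263/88, 10/11)
obs 3: x=10 → posterior Normal(-7/12, 20/27)
obs 4: x=-9/2 → posterior Normal(-153/128, 5/8)
obs 5: x=7/4 → posterior Normal(-59/74, 20/37)
obs 6: x=1 → posterior Normal(-7/12, 10/21)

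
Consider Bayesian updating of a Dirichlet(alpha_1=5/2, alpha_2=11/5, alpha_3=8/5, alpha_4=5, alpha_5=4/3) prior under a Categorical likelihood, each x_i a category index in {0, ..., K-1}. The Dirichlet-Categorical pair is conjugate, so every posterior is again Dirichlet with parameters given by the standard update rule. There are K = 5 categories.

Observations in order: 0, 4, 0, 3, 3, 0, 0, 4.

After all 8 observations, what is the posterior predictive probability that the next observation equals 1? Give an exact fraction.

obs 1: x=0 → posterior Dirichlet(7/2, 11/5, 8/5, 5, 4/3)
obs 2: x=4 → posterior Dirichlet(7/2, 11/5, 8/5, 5, 7/3)
obs 3: x=0 → posterior Dirichlet(9/2, 11/5, 8/5, 5, 7/3)
obs 4: x=3 → posterior Dirichlet(9/2, 11/5, 8/5, 6, 7/3)
obs 5: x=3 → posterior Dirichlet(9/2, 11/5, 8/5, 7, 7/3)
obs 6: x=0 → posterior Dirichlet(11/2, 11/5, 8/5, 7, 7/3)
obs 7: x=0 → posterior Dirichlet(13/2, 11/5, 8/5, 7, 7/3)
obs 8: x=4 → posterior Dirichlet(13/2, 11/5, 8/5, 7, 10/3)

66/619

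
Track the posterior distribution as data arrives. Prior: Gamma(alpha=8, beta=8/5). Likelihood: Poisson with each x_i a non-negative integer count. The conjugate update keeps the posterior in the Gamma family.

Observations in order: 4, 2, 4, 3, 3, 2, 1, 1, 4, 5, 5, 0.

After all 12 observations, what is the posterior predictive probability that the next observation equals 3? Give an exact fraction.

obs 1: x=4 → posterior Gamma(12, 13/5)
obs 2: x=2 → posterior Gamma(14, 18/5)
obs 3: x=4 → posterior Gamma(18, 23/5)
obs 4: x=3 → posterior Gamma(21, 28/5)
obs 5: x=3 → posterior Gamma(24, 33/5)
obs 6: x=2 → posterior Gamma(26, 38/5)
obs 7: x=1 → posterior Gamma(27, 43/5)
obs 8: x=1 → posterior Gamma(28, 48/5)
obs 9: x=4 → posterior Gamma(32, 53/5)
obs 10: x=5 → posterior Gamma(37, 58/5)
obs 11: x=5 → posterior Gamma(42, 63/5)
obs 12: x=0 → posterior Gamma(42, 68/5)

152863401330819319320514764113630117544130809562778688713684644219714792987820032000/707177941245981187291464722455477022407531779252258555401532392738166383492515530793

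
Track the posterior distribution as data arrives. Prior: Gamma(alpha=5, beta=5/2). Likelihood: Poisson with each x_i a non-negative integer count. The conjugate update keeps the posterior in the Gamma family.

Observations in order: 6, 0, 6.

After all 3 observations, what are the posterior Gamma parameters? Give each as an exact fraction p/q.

alpha=17, beta=11/2

obs 1: x=6 → posterior Gamma(11, 7/2)
obs 2: x=0 → posterior Gamma(11, 9/2)
obs 3: x=6 → posterior Gamma(17, 11/2)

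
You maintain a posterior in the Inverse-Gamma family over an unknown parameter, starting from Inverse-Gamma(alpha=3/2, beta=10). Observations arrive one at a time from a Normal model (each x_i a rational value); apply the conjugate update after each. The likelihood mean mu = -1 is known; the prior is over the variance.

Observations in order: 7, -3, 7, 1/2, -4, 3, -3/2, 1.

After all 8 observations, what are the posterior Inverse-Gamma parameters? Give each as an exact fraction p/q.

alpha=11/2, beta=367/4

obs 1: x=7 → posterior Inverse-Gamma(2, 42)
obs 2: x=-3 → posterior Inverse-Gamma(5/2, 44)
obs 3: x=7 → posterior Inverse-Gamma(3, 76)
obs 4: x=1/2 → posterior Inverse-Gamma(7/2, 617/8)
obs 5: x=-4 → posterior Inverse-Gamma(4, 653/8)
obs 6: x=3 → posterior Inverse-Gamma(9/2, 717/8)
obs 7: x=-3/2 → posterior Inverse-Gamma(5, 359/4)
obs 8: x=1 → posterior Inverse-Gamma(11/2, 367/4)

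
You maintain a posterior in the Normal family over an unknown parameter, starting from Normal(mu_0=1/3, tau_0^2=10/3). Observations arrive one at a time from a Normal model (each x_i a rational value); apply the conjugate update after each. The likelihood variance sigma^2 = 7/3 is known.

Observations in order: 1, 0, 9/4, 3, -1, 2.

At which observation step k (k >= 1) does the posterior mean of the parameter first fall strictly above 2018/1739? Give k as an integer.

k = 4

obs 1: x=1 → posterior Normal(37/51, 70/51)
obs 2: x=0 → posterior Normal(37/81, 70/81)
obs 3: x=9/4 → posterior Normal(209/222, 70/111)
obs 4: x=3 → posterior Normal(389/282, 70/141)
obs 5: x=-1 → posterior Normal(329/342, 70/171)
obs 6: x=2 → posterior Normal(449/402, 70/201)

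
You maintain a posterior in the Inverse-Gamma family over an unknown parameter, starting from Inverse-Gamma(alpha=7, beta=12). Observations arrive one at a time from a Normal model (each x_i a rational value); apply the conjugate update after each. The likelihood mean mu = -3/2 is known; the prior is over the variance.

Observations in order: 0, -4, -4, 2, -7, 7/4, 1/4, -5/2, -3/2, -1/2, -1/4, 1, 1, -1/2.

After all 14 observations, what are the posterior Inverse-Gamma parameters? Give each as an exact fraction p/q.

alpha=14, beta=1791/32

obs 1: x=0 → posterior Inverse-Gamma(15/2, 105/8)
obs 2: x=-4 → posterior Inverse-Gamma(8, 65/4)
obs 3: x=-4 → posterior Inverse-Gamma(17/2, 155/8)
obs 4: x=2 → posterior Inverse-Gamma(9, 51/2)
obs 5: x=-7 → posterior Inverse-Gamma(19/2, 325/8)
obs 6: x=7/4 → posterior Inverse-Gamma(10, 1469/32)
obs 7: x=1/4 → posterior Inverse-Gamma(21/2, 759/16)
obs 8: x=-5/2 → posterior Inverse-Gamma(11, 767/16)
obs 9: x=-3/2 → posterior Inverse-Gamma(23/2, 767/16)
obs 10: x=-1/2 → posterior Inverse-Gamma(12, 775/16)
obs 11: x=-1/4 → posterior Inverse-Gamma(25/2, 1575/32)
obs 12: x=1 → posterior Inverse-Gamma(13, 1675/32)
obs 13: x=1 → posterior Inverse-Gamma(27/2, 1775/32)
obs 14: x=-1/2 → posterior Inverse-Gamma(14, 1791/32)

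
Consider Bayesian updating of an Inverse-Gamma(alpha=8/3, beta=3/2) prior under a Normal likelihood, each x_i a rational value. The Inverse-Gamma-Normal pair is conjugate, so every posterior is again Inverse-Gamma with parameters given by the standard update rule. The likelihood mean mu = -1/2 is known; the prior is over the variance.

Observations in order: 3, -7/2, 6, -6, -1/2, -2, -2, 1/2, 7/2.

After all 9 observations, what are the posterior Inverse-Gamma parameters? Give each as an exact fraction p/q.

alpha=43/6, beta=473/8

obs 1: x=3 → posterior Inverse-Gamma(19/6, 61/8)
obs 2: x=-7/2 → posterior Inverse-Gamma(11/3, 97/8)
obs 3: x=6 → posterior Inverse-Gamma(25/6, 133/4)
obs 4: x=-6 → posterior Inverse-Gamma(14/3, 387/8)
obs 5: x=-1/2 → posterior Inverse-Gamma(31/6, 387/8)
obs 6: x=-2 → posterior Inverse-Gamma(17/3, 99/2)
obs 7: x=-2 → posterior Inverse-Gamma(37/6, 405/8)
obs 8: x=1/2 → posterior Inverse-Gamma(20/3, 409/8)
obs 9: x=7/2 → posterior Inverse-Gamma(43/6, 473/8)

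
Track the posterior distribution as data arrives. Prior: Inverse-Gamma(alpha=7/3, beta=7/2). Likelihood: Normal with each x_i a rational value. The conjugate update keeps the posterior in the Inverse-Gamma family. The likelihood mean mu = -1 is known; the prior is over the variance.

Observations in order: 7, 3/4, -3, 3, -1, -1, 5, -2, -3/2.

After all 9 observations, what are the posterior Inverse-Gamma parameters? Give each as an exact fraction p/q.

alpha=41/6, beta=2101/32

obs 1: x=7 → posterior Inverse-Gamma(17/6, 71/2)
obs 2: x=3/4 → posterior Inverse-Gamma(10/3, 1185/32)
obs 3: x=-3 → posterior Inverse-Gamma(23/6, 1249/32)
obs 4: x=3 → posterior Inverse-Gamma(13/3, 1505/32)
obs 5: x=-1 → posterior Inverse-Gamma(29/6, 1505/32)
obs 6: x=-1 → posterior Inverse-Gamma(16/3, 1505/32)
obs 7: x=5 → posterior Inverse-Gamma(35/6, 2081/32)
obs 8: x=-2 → posterior Inverse-Gamma(19/3, 2097/32)
obs 9: x=-3/2 → posterior Inverse-Gamma(41/6, 2101/32)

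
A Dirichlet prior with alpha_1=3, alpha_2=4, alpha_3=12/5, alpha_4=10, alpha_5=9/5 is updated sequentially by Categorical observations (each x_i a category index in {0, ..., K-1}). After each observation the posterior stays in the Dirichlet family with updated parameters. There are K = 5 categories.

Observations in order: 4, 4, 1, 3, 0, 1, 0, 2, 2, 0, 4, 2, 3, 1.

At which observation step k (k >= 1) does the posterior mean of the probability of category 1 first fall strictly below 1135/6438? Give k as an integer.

obs 1: x=4 → posterior Dirichlet(3, 4, 12/5, 10, 14/5)
obs 2: x=4 → posterior Dirichlet(3, 4, 12/5, 10, 19/5)
obs 3: x=1 → posterior Dirichlet(3, 5, 12/5, 10, 19/5)
obs 4: x=3 → posterior Dirichlet(3, 5, 12/5, 11, 19/5)
obs 5: x=0 → posterior Dirichlet(4, 5, 12/5, 11, 19/5)
obs 6: x=1 → posterior Dirichlet(4, 6, 12/5, 11, 19/5)
obs 7: x=0 → posterior Dirichlet(5, 6, 12/5, 11, 19/5)
obs 8: x=2 → posterior Dirichlet(5, 6, 17/5, 11, 19/5)
obs 9: x=2 → posterior Dirichlet(5, 6, 22/5, 11, 19/5)
obs 10: x=0 → posterior Dirichlet(6, 6, 22/5, 11, 19/5)
obs 11: x=4 → posterior Dirichlet(6, 6, 22/5, 11, 24/5)
obs 12: x=2 → posterior Dirichlet(6, 6, 27/5, 11, 24/5)
obs 13: x=3 → posterior Dirichlet(6, 6, 27/5, 12, 24/5)
obs 14: x=1 → posterior Dirichlet(6, 7, 27/5, 12, 24/5)

k = 2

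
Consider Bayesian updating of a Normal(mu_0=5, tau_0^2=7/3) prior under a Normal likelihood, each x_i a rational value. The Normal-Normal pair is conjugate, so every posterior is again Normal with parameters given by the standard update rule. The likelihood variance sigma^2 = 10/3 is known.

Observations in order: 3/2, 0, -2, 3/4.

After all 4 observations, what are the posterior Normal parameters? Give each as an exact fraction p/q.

mu_0=207/152, tau_0^2=35/57

obs 1: x=3/2 → posterior Normal(121/34, 70/51)
obs 2: x=0 → posterior Normal(121/48, 35/36)
obs 3: x=-2 → posterior Normal(3/2, 70/93)
obs 4: x=3/4 → posterior Normal(207/152, 35/57)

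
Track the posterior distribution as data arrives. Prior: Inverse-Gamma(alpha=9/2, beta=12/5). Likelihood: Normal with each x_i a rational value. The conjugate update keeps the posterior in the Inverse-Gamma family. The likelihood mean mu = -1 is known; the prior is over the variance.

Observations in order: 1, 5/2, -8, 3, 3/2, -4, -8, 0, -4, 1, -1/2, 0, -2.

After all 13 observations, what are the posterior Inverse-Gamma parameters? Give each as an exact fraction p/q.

obs 1: x=1 → posterior Inverse-Gamma(5, 22/5)
obs 2: x=5/2 → posterior Inverse-Gamma(11/2, 421/40)
obs 3: x=-8 → posterior Inverse-Gamma(6, 1401/40)
obs 4: x=3 → posterior Inverse-Gamma(13/2, 1721/40)
obs 5: x=3/2 → posterior Inverse-Gamma(7, 923/20)
obs 6: x=-4 → posterior Inverse-Gamma(15/2, 1013/20)
obs 7: x=-8 → posterior Inverse-Gamma(8, 1503/20)
obs 8: x=0 → posterior Inverse-Gamma(17/2, 1513/20)
obs 9: x=-4 → posterior Inverse-Gamma(9, 1603/20)
obs 10: x=1 → posterior Inverse-Gamma(19/2, 1643/20)
obs 11: x=-1/2 → posterior Inverse-Gamma(10, 3291/40)
obs 12: x=0 → posterior Inverse-Gamma(21/2, 3311/40)
obs 13: x=-2 → posterior Inverse-Gamma(11, 3331/40)

alpha=11, beta=3331/40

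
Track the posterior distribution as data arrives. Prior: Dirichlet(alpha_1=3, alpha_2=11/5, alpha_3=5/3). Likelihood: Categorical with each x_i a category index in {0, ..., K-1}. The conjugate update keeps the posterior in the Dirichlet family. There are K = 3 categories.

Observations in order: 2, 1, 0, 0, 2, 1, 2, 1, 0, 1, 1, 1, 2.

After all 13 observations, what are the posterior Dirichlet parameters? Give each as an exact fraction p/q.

obs 1: x=2 → posterior Dirichlet(3, 11/5, 8/3)
obs 2: x=1 → posterior Dirichlet(3, 16/5, 8/3)
obs 3: x=0 → posterior Dirichlet(4, 16/5, 8/3)
obs 4: x=0 → posterior Dirichlet(5, 16/5, 8/3)
obs 5: x=2 → posterior Dirichlet(5, 16/5, 11/3)
obs 6: x=1 → posterior Dirichlet(5, 21/5, 11/3)
obs 7: x=2 → posterior Dirichlet(5, 21/5, 14/3)
obs 8: x=1 → posterior Dirichlet(5, 26/5, 14/3)
obs 9: x=0 → posterior Dirichlet(6, 26/5, 14/3)
obs 10: x=1 → posterior Dirichlet(6, 31/5, 14/3)
obs 11: x=1 → posterior Dirichlet(6, 36/5, 14/3)
obs 12: x=1 → posterior Dirichlet(6, 41/5, 14/3)
obs 13: x=2 → posterior Dirichlet(6, 41/5, 17/3)

alpha_1=6, alpha_2=41/5, alpha_3=17/3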